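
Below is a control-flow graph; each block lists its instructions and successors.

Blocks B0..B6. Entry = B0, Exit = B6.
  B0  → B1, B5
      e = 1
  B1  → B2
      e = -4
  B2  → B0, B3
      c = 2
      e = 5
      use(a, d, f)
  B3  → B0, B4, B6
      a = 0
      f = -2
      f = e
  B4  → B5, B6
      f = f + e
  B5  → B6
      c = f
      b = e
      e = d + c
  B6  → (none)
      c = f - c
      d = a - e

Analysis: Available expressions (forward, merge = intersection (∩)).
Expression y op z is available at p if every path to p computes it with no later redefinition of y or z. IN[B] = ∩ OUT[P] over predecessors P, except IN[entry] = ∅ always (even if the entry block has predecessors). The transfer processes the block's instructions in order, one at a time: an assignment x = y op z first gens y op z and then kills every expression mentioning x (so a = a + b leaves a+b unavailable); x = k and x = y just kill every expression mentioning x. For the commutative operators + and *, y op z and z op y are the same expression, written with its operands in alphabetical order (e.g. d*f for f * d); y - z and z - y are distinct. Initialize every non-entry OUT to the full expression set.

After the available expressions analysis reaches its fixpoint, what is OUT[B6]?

Answer: {a-e}

Derivation:
Per-block solution:
  B0:  IN={}  OUT={}
  B1:  IN={}  OUT={}
  B2:  IN={}  OUT={}
  B3:  IN={}  OUT={}
  B4:  IN={}  OUT={}
  B5:  IN={}  OUT={c+d}
  B6:  IN={}  OUT={a-e}

Merge at B6: IN[B6] = OUT[B3] ∩ OUT[B4] ∩ OUT[B5] = {}
Applying B6's transfer function to that IN value gives OUT[B6] (row B6 above).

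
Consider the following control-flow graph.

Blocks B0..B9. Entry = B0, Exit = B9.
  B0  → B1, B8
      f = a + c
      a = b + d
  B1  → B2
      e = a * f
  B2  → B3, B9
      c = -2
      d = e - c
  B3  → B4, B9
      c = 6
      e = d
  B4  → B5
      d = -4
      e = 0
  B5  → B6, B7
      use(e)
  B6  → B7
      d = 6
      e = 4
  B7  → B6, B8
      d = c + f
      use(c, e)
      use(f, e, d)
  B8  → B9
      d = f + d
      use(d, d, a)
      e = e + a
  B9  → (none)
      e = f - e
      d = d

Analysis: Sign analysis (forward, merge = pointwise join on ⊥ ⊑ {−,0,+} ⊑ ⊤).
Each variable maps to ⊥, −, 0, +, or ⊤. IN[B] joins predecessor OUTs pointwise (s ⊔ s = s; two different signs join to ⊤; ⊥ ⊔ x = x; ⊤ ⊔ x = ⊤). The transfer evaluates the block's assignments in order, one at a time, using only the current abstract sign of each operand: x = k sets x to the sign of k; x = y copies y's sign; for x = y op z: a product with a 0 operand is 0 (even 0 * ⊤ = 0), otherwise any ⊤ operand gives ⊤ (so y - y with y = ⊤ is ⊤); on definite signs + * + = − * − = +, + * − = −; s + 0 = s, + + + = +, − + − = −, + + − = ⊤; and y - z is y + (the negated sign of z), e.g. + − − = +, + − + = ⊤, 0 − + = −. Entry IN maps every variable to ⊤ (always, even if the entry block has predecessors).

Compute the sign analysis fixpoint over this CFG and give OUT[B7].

Fixpoint table:
  B0: | IN=(all ⊤) | OUT=(all ⊤)
  B1: | IN=(all ⊤) | OUT=(all ⊤)
  B2: | IN=(all ⊤) | OUT={c:-; rest ⊤}
  B3: | IN={c:-; rest ⊤} | OUT={c:+; rest ⊤}
  B4: | IN={c:+; rest ⊤} | OUT={c:+, d:-, e:0; rest ⊤}
  B5: | IN={c:+, d:-, e:0; rest ⊤} | OUT={c:+, d:-, e:0; rest ⊤}
  B6: | IN={c:+; rest ⊤} | OUT={c:+, d:+, e:+; rest ⊤}
  B7: | IN={c:+; rest ⊤} | OUT={c:+; rest ⊤}
  B8: | IN=(all ⊤) | OUT=(all ⊤)
  B9: | IN=(all ⊤) | OUT=(all ⊤)

Merge at B7: IN[B7] = OUT[B5] ⊔ OUT[B6] = {a: ⊤, b: ⊤, c: +, d: ⊤, e: ⊤, f: ⊤}
Applying B7's transfer function to that IN value gives OUT[B7] (row B7 above).

Answer: {a: ⊤, b: ⊤, c: +, d: ⊤, e: ⊤, f: ⊤}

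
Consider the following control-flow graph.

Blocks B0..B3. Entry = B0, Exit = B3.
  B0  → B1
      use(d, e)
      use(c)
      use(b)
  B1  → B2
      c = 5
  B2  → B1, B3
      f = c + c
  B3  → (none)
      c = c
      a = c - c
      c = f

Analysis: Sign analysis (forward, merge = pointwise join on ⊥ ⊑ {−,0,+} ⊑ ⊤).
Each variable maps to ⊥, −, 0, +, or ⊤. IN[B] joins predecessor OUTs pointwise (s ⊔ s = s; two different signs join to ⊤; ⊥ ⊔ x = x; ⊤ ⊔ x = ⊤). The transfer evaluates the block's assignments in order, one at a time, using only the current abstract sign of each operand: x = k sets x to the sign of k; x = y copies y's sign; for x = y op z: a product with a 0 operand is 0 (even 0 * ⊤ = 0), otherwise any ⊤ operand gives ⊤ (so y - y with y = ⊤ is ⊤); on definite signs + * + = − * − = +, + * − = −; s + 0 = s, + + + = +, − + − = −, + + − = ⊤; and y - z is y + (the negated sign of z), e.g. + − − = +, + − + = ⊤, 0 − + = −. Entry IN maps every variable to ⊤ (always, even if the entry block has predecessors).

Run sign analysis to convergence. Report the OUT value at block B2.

Answer: {a: ⊤, b: ⊤, c: +, d: ⊤, e: ⊤, f: +}

Trace:
Per-block solution:
  B0: | IN=(all ⊤) | OUT=(all ⊤)
  B1: | IN=(all ⊤) | OUT={c:+; rest ⊤}
  B2: | IN={c:+; rest ⊤} | OUT={c:+, f:+; rest ⊤}
  B3: | IN={c:+, f:+; rest ⊤} | OUT={c:+, f:+; rest ⊤}

Merge at B2: IN[B2] = OUT[B1] = {a: ⊤, b: ⊤, c: +, d: ⊤, e: ⊤, f: ⊤}
Applying B2's transfer function to that IN value gives OUT[B2] (row B2 above).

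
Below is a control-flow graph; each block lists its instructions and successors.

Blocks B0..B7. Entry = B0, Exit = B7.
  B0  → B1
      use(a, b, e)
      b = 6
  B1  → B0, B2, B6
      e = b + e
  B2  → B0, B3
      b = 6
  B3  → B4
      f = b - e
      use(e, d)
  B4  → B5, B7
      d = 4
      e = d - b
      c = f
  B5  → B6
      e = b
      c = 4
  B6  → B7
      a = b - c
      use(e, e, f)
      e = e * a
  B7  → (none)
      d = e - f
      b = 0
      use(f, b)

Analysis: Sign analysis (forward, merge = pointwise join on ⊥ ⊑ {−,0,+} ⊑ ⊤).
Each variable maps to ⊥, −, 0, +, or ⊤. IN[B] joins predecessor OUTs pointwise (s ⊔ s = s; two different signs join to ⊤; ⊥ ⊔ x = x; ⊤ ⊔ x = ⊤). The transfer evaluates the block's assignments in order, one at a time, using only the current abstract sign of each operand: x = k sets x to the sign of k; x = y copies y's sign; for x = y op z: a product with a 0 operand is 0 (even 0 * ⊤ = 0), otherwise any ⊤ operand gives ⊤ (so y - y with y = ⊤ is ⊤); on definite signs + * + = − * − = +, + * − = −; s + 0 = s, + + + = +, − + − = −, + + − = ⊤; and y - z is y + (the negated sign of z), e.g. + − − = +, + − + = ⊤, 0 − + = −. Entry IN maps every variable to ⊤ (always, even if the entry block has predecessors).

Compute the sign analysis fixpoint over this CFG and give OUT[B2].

Answer: {a: ⊤, b: +, c: ⊤, d: ⊤, e: ⊤, f: ⊤}

Working:
Per-block solution:
  B0: | IN=(all ⊤) | OUT={b:+; rest ⊤}
  B1: | IN={b:+; rest ⊤} | OUT={b:+; rest ⊤}
  B2: | IN={b:+; rest ⊤} | OUT={b:+; rest ⊤}
  B3: | IN={b:+; rest ⊤} | OUT={b:+; rest ⊤}
  B4: | IN={b:+; rest ⊤} | OUT={b:+, d:+; rest ⊤}
  B5: | IN={b:+, d:+; rest ⊤} | OUT={b:+, c:+, d:+, e:+; rest ⊤}
  B6: | IN={b:+; rest ⊤} | OUT={b:+; rest ⊤}
  B7: | IN={b:+; rest ⊤} | OUT={b:0; rest ⊤}

Merge at B2: IN[B2] = OUT[B1] = {a: ⊤, b: +, c: ⊤, d: ⊤, e: ⊤, f: ⊤}
Applying B2's transfer function to that IN value gives OUT[B2] (row B2 above).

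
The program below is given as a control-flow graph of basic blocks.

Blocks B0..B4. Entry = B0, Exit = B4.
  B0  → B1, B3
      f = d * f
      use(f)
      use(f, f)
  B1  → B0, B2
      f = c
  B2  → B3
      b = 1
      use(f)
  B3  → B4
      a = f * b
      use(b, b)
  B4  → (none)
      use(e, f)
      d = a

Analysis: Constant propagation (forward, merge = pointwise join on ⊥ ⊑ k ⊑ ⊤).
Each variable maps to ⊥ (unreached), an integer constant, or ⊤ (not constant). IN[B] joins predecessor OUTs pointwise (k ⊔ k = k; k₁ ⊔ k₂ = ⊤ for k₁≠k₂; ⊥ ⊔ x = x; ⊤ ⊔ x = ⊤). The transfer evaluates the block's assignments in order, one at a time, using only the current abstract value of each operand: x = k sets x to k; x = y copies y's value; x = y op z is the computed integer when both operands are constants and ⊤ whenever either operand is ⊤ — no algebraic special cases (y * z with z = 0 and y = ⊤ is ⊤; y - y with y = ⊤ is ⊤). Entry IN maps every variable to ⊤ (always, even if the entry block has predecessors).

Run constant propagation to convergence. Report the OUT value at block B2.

Fixpoint table:
  B0:  IN=(all ⊤)  OUT=(all ⊤)
  B1:  IN=(all ⊤)  OUT=(all ⊤)
  B2:  IN=(all ⊤)  OUT={b:1; rest ⊤}
  B3:  IN=(all ⊤)  OUT=(all ⊤)
  B4:  IN=(all ⊤)  OUT=(all ⊤)

Merge at B2: IN[B2] = OUT[B1] = {a: ⊤, b: ⊤, c: ⊤, d: ⊤, e: ⊤, f: ⊤}
Applying B2's transfer function to that IN value gives OUT[B2] (row B2 above).

Answer: {a: ⊤, b: 1, c: ⊤, d: ⊤, e: ⊤, f: ⊤}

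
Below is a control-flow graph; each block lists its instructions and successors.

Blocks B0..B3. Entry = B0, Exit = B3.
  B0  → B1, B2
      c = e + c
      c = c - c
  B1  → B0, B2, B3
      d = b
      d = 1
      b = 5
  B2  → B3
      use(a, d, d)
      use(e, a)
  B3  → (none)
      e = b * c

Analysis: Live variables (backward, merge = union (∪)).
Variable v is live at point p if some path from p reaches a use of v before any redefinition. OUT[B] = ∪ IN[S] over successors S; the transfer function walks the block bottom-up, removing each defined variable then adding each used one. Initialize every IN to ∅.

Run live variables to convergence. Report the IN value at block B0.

Answer: {a, b, c, d, e}

Working:
Converged values:
  B0:  IN={a, b, c, d, e}  OUT={a, b, c, d, e}
  B1:  IN={a, b, c, e}  OUT={a, b, c, d, e}
  B2:  IN={a, b, c, d, e}  OUT={b, c}
  B3:  IN={b, c}  OUT={}

Merge at B0: OUT[B0] = IN[B1] ⊔ IN[B2] = {a, b, c, d, e}
Applying B0's transfer function to that OUT value gives IN[B0] (row B0 above).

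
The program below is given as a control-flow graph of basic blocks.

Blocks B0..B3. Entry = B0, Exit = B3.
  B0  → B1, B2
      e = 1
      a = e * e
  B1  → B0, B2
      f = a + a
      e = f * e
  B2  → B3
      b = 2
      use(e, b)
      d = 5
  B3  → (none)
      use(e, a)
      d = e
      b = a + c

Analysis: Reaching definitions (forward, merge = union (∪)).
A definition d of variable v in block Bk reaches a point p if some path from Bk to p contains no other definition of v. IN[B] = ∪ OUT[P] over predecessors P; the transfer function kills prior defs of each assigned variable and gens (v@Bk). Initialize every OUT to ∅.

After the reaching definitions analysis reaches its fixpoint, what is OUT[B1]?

Per-block solution:
  B0:   IN={a@B0, e@B1, f@B1}   OUT={a@B0, e@B0, f@B1}
  B1:   IN={a@B0, e@B0, f@B1}   OUT={a@B0, e@B1, f@B1}
  B2:   IN={a@B0, e@B0, e@B1, f@B1}   OUT={a@B0, b@B2, d@B2, e@B0, e@B1, f@B1}
  B3:   IN={a@B0, b@B2, d@B2, e@B0, e@B1, f@B1}   OUT={a@B0, b@B3, d@B3, e@B0, e@B1, f@B1}

Merge at B1: IN[B1] = OUT[B0] = {a@B0, e@B0, f@B1}
Applying B1's transfer function to that IN value gives OUT[B1] (row B1 above).

Answer: {a@B0, e@B1, f@B1}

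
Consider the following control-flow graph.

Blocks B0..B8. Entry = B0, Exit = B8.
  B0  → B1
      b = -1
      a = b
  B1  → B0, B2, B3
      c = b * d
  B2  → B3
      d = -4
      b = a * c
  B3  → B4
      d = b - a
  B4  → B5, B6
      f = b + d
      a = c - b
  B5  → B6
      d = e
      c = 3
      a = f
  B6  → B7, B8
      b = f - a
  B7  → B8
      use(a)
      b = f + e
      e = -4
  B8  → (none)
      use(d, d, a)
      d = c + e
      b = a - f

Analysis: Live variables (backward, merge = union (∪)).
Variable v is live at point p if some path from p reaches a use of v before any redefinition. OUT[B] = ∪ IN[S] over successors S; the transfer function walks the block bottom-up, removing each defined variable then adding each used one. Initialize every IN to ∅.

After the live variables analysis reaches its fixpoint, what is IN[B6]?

Answer: {a, c, d, e, f}

Derivation:
Per-block solution:
  B0:  IN={d, e}  OUT={a, b, d, e}
  B1:  IN={a, b, d, e}  OUT={a, b, c, d, e}
  B2:  IN={a, c, e}  OUT={a, b, c, e}
  B3:  IN={a, b, c, e}  OUT={b, c, d, e}
  B4:  IN={b, c, d, e}  OUT={a, c, d, e, f}
  B5:  IN={e, f}  OUT={a, c, d, e, f}
  B6:  IN={a, c, d, e, f}  OUT={a, c, d, e, f}
  B7:  IN={a, c, d, e, f}  OUT={a, c, d, e, f}
  B8:  IN={a, c, d, e, f}  OUT={}

Merge at B6: OUT[B6] = IN[B7] ⊔ IN[B8] = {a, c, d, e, f}
Applying B6's transfer function to that OUT value gives IN[B6] (row B6 above).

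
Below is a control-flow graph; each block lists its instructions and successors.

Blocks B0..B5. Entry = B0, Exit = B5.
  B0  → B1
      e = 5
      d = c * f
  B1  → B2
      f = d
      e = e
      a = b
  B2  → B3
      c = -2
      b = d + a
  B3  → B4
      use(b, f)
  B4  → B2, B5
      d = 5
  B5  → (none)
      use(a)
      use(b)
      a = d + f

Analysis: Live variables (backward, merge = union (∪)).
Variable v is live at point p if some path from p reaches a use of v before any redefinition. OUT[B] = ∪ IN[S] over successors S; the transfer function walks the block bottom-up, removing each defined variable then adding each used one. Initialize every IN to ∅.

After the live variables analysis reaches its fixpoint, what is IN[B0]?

Answer: {b, c, f}

Trace:
Per-block solution:
  B0:   IN={b, c, f}   OUT={b, d, e}
  B1:   IN={b, d, e}   OUT={a, d, f}
  B2:   IN={a, d, f}   OUT={a, b, f}
  B3:   IN={a, b, f}   OUT={a, b, f}
  B4:   IN={a, b, f}   OUT={a, b, d, f}
  B5:   IN={a, b, d, f}   OUT={}

Merge at B0: OUT[B0] = IN[B1] = {b, d, e}
Applying B0's transfer function to that OUT value gives IN[B0] (row B0 above).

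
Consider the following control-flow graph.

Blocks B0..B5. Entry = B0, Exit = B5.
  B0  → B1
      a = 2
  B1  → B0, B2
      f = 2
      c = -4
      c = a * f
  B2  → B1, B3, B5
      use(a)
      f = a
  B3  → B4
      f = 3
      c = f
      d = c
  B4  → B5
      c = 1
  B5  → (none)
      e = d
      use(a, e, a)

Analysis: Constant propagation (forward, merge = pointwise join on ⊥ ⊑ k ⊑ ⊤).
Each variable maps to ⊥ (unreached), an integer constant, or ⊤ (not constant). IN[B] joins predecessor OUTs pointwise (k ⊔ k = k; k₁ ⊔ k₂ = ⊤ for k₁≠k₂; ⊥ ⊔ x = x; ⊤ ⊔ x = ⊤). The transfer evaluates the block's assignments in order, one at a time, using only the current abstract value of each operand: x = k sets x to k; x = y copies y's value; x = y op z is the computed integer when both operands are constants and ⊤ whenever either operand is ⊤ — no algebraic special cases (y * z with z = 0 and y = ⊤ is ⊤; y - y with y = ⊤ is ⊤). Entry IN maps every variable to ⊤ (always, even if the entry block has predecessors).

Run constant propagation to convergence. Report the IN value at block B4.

Converged values:
  B0:  IN=(all ⊤)  OUT={a:2; rest ⊤}
  B1:  IN={a:2; rest ⊤}  OUT={a:2, c:4, f:2; rest ⊤}
  B2:  IN={a:2, c:4, f:2; rest ⊤}  OUT={a:2, c:4, f:2; rest ⊤}
  B3:  IN={a:2, c:4, f:2; rest ⊤}  OUT={a:2, c:3, d:3, f:3; rest ⊤}
  B4:  IN={a:2, c:3, d:3, f:3; rest ⊤}  OUT={a:2, c:1, d:3, f:3; rest ⊤}
  B5:  IN={a:2; rest ⊤}  OUT={a:2; rest ⊤}

Merge at B4: IN[B4] = OUT[B3] = {a: 2, b: ⊤, c: 3, d: 3, e: ⊤, f: 3}

Answer: {a: 2, b: ⊤, c: 3, d: 3, e: ⊤, f: 3}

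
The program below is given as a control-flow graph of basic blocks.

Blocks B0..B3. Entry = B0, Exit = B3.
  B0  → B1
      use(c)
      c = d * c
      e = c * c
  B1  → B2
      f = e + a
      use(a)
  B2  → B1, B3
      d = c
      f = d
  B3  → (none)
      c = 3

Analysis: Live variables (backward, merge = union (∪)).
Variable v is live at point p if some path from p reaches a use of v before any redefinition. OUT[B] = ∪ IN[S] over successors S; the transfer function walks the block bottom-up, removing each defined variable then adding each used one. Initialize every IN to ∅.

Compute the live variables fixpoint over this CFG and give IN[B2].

Fixpoint table:
  B0:   IN={a, c, d}   OUT={a, c, e}
  B1:   IN={a, c, e}   OUT={a, c, e}
  B2:   IN={a, c, e}   OUT={a, c, e}
  B3:   IN={}   OUT={}

Merge at B2: OUT[B2] = IN[B1] ⊔ IN[B3] = {a, c, e}
Applying B2's transfer function to that OUT value gives IN[B2] (row B2 above).

Answer: {a, c, e}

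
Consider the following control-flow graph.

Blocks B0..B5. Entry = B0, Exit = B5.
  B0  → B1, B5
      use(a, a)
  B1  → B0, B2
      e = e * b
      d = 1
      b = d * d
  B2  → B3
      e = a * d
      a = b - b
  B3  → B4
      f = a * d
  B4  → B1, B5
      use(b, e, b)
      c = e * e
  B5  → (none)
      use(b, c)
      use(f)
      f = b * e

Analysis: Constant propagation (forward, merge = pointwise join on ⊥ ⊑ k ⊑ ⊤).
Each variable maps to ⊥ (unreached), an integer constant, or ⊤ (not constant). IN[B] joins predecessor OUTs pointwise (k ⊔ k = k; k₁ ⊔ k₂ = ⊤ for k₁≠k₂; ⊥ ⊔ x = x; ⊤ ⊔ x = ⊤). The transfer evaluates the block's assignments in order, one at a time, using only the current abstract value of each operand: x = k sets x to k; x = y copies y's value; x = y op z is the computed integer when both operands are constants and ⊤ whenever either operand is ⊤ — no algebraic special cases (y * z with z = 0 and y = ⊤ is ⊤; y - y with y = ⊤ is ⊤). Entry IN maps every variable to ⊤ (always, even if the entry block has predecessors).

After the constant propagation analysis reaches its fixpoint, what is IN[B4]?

Per-block solution:
  B0: | IN=(all ⊤) | OUT=(all ⊤)
  B1: | IN=(all ⊤) | OUT={b:1, d:1; rest ⊤}
  B2: | IN={b:1, d:1; rest ⊤} | OUT={a:0, b:1, d:1; rest ⊤}
  B3: | IN={a:0, b:1, d:1; rest ⊤} | OUT={a:0, b:1, d:1, f:0; rest ⊤}
  B4: | IN={a:0, b:1, d:1, f:0; rest ⊤} | OUT={a:0, b:1, d:1, f:0; rest ⊤}
  B5: | IN=(all ⊤) | OUT=(all ⊤)

Merge at B4: IN[B4] = OUT[B3] = {a: 0, b: 1, c: ⊤, d: 1, e: ⊤, f: 0}

Answer: {a: 0, b: 1, c: ⊤, d: 1, e: ⊤, f: 0}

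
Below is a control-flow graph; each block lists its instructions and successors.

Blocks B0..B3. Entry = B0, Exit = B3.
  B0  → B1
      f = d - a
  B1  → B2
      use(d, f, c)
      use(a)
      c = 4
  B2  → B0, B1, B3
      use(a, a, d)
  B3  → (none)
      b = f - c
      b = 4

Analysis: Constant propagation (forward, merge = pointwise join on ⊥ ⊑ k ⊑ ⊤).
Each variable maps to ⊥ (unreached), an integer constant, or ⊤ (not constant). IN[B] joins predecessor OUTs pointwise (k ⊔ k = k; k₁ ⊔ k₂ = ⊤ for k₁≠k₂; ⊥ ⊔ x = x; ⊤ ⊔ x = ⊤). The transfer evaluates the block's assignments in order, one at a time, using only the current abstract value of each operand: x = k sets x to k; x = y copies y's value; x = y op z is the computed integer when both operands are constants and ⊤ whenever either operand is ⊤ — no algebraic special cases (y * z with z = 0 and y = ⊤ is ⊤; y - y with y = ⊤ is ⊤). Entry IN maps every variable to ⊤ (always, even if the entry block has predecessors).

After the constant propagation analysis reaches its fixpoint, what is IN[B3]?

Per-block solution:
  B0:   IN=(all ⊤)   OUT=(all ⊤)
  B1:   IN=(all ⊤)   OUT={c:4; rest ⊤}
  B2:   IN={c:4; rest ⊤}   OUT={c:4; rest ⊤}
  B3:   IN={c:4; rest ⊤}   OUT={b:4, c:4; rest ⊤}

Merge at B3: IN[B3] = OUT[B2] = {a: ⊤, b: ⊤, c: 4, d: ⊤, e: ⊤, f: ⊤}

Answer: {a: ⊤, b: ⊤, c: 4, d: ⊤, e: ⊤, f: ⊤}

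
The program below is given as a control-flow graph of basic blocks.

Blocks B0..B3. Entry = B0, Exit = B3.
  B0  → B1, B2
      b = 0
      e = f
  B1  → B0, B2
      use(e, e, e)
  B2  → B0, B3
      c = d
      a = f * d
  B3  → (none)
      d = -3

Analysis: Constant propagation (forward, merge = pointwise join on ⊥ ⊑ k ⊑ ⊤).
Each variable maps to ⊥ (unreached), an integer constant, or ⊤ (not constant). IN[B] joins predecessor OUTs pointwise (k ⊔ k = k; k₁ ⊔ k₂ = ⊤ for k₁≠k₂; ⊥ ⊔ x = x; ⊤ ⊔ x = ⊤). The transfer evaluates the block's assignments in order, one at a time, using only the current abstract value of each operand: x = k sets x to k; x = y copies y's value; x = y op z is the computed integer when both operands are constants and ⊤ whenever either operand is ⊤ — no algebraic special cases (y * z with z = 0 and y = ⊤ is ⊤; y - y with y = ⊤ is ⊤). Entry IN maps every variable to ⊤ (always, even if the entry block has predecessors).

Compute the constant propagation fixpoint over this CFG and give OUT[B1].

Fixpoint table:
  B0:  IN=(all ⊤)  OUT={b:0; rest ⊤}
  B1:  IN={b:0; rest ⊤}  OUT={b:0; rest ⊤}
  B2:  IN={b:0; rest ⊤}  OUT={b:0; rest ⊤}
  B3:  IN={b:0; rest ⊤}  OUT={b:0, d:-3; rest ⊤}

Merge at B1: IN[B1] = OUT[B0] = {a: ⊤, b: 0, c: ⊤, d: ⊤, e: ⊤, f: ⊤}
Applying B1's transfer function to that IN value gives OUT[B1] (row B1 above).

Answer: {a: ⊤, b: 0, c: ⊤, d: ⊤, e: ⊤, f: ⊤}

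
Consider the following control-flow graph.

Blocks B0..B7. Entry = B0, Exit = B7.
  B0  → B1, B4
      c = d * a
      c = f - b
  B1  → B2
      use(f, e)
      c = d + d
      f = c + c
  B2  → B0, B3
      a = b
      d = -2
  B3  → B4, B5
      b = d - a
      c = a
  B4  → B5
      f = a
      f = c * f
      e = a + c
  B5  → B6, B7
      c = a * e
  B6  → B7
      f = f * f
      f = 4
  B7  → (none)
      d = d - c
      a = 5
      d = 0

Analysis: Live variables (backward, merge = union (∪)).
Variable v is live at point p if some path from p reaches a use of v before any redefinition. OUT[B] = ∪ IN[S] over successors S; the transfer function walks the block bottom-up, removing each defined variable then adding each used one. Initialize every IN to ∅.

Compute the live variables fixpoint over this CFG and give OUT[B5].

Answer: {c, d, f}

Derivation:
Converged values:
  B0:   IN={a, b, d, e, f}   OUT={a, b, c, d, e, f}
  B1:   IN={b, d, e, f}   OUT={b, e, f}
  B2:   IN={b, e, f}   OUT={a, b, d, e, f}
  B3:   IN={a, d, e, f}   OUT={a, c, d, e, f}
  B4:   IN={a, c, d}   OUT={a, d, e, f}
  B5:   IN={a, d, e, f}   OUT={c, d, f}
  B6:   IN={c, d, f}   OUT={c, d}
  B7:   IN={c, d}   OUT={}

Merge at B5: OUT[B5] = IN[B6] ⊔ IN[B7] = {c, d, f}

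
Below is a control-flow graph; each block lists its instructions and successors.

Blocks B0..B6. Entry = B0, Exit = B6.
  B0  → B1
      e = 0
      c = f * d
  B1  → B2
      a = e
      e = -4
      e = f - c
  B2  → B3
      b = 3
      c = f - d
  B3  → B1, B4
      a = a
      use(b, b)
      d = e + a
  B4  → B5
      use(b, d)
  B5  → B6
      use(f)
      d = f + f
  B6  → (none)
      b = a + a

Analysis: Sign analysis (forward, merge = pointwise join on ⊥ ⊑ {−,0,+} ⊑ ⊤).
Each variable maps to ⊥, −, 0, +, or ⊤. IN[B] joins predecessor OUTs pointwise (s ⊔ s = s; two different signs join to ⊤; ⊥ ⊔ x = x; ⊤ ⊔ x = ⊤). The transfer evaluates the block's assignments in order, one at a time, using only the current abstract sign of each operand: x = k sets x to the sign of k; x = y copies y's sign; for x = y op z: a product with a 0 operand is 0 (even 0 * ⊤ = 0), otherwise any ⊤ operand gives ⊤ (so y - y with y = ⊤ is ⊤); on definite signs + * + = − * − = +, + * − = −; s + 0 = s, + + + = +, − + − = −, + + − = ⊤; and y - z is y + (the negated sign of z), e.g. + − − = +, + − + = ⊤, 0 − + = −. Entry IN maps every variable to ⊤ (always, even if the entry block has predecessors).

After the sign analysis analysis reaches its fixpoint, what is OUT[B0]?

Fixpoint table:
  B0: | IN=(all ⊤) | OUT={e:0; rest ⊤}
  B1: | IN=(all ⊤) | OUT=(all ⊤)
  B2: | IN=(all ⊤) | OUT={b:+; rest ⊤}
  B3: | IN={b:+; rest ⊤} | OUT={b:+; rest ⊤}
  B4: | IN={b:+; rest ⊤} | OUT={b:+; rest ⊤}
  B5: | IN={b:+; rest ⊤} | OUT={b:+; rest ⊤}
  B6: | IN={b:+; rest ⊤} | OUT=(all ⊤)

B0 is the boundary node: IN[B0] = {a: ⊤, b: ⊤, c: ⊤, d: ⊤, e: ⊤, f: ⊤}
Applying B0's transfer function to that IN value gives OUT[B0] (row B0 above).

Answer: {a: ⊤, b: ⊤, c: ⊤, d: ⊤, e: 0, f: ⊤}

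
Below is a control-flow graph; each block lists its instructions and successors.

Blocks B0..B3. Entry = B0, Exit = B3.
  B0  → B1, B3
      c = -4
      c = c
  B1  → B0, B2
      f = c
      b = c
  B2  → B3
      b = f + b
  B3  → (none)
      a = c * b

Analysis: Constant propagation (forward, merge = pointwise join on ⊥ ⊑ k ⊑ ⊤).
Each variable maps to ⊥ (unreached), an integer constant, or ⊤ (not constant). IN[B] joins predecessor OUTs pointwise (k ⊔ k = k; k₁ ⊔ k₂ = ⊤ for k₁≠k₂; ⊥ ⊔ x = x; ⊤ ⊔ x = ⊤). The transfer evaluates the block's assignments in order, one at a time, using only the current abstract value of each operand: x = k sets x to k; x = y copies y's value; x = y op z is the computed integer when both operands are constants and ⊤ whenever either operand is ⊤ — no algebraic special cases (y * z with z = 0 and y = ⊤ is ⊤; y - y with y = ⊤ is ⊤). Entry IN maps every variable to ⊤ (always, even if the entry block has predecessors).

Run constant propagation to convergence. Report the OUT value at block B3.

Answer: {a: ⊤, b: ⊤, c: -4, d: ⊤, e: ⊤, f: ⊤}

Trace:
Converged values:
  B0:  IN=(all ⊤)  OUT={c:-4; rest ⊤}
  B1:  IN={c:-4; rest ⊤}  OUT={b:-4, c:-4, f:-4; rest ⊤}
  B2:  IN={b:-4, c:-4, f:-4; rest ⊤}  OUT={b:-8, c:-4, f:-4; rest ⊤}
  B3:  IN={c:-4; rest ⊤}  OUT={c:-4; rest ⊤}

Merge at B3: IN[B3] = OUT[B0] ⊔ OUT[B2] = {a: ⊤, b: ⊤, c: -4, d: ⊤, e: ⊤, f: ⊤}
Applying B3's transfer function to that IN value gives OUT[B3] (row B3 above).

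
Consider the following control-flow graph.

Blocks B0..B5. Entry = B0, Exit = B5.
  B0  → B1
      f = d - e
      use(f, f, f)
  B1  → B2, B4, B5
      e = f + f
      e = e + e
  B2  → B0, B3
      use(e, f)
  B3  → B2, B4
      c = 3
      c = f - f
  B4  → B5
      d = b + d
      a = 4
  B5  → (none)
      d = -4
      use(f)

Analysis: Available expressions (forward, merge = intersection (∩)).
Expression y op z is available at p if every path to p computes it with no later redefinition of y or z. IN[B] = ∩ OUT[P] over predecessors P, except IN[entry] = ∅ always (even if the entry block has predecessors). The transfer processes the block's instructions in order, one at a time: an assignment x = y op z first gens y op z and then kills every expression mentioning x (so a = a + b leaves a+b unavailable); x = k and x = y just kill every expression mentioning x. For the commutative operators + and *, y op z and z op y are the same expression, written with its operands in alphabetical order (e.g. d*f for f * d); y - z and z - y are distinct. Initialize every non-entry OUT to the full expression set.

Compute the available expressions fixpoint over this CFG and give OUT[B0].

Per-block solution:
  B0: | IN={} | OUT={d-e}
  B1: | IN={d-e} | OUT={f+f}
  B2: | IN={f+f} | OUT={f+f}
  B3: | IN={f+f} | OUT={f+f, f-f}
  B4: | IN={f+f} | OUT={f+f}
  B5: | IN={f+f} | OUT={f+f}

Merge at B0 (entry node, so the boundary value {} is joined with the incoming edge(s)): IN[B0] = {} ∩ OUT[B2] = {}
Applying B0's transfer function to that IN value gives OUT[B0] (row B0 above).

Answer: {d-e}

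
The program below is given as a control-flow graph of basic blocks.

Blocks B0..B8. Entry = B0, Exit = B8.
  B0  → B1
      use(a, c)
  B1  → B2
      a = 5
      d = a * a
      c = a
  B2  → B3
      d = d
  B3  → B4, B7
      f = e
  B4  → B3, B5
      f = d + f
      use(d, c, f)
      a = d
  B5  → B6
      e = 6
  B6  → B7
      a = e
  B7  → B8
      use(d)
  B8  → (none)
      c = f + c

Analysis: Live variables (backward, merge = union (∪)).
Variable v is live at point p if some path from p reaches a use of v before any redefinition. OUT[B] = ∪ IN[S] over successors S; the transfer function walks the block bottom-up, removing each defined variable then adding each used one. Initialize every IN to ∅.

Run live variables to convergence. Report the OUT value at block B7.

Per-block solution:
  B0:   IN={a, c, e}   OUT={e}
  B1:   IN={e}   OUT={c, d, e}
  B2:   IN={c, d, e}   OUT={c, d, e}
  B3:   IN={c, d, e}   OUT={c, d, e, f}
  B4:   IN={c, d, e, f}   OUT={c, d, e, f}
  B5:   IN={c, d, f}   OUT={c, d, e, f}
  B6:   IN={c, d, e, f}   OUT={c, d, f}
  B7:   IN={c, d, f}   OUT={c, f}
  B8:   IN={c, f}   OUT={}

Merge at B7: OUT[B7] = IN[B8] = {c, f}

Answer: {c, f}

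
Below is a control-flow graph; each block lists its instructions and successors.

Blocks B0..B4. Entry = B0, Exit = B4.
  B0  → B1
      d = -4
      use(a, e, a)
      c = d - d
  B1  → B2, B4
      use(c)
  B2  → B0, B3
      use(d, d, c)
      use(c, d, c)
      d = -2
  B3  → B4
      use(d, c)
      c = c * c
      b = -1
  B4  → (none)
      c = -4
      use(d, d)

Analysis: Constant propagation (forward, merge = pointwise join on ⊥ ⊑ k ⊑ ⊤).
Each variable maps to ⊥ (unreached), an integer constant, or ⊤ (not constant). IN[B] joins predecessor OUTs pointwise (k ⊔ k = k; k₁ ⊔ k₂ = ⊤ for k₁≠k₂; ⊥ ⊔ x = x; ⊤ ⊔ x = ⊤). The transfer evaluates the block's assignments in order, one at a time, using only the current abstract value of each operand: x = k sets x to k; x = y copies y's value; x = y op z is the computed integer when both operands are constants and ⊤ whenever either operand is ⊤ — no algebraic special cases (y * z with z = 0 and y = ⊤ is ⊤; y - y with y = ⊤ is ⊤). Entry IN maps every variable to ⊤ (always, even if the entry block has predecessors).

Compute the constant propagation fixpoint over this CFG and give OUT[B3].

Answer: {a: ⊤, b: -1, c: 0, d: -2, e: ⊤, f: ⊤}

Trace:
Fixpoint table:
  B0: | IN=(all ⊤) | OUT={c:0, d:-4; rest ⊤}
  B1: | IN={c:0, d:-4; rest ⊤} | OUT={c:0, d:-4; rest ⊤}
  B2: | IN={c:0, d:-4; rest ⊤} | OUT={c:0, d:-2; rest ⊤}
  B3: | IN={c:0, d:-2; rest ⊤} | OUT={b:-1, c:0, d:-2; rest ⊤}
  B4: | IN={c:0; rest ⊤} | OUT={c:-4; rest ⊤}

Merge at B3: IN[B3] = OUT[B2] = {a: ⊤, b: ⊤, c: 0, d: -2, e: ⊤, f: ⊤}
Applying B3's transfer function to that IN value gives OUT[B3] (row B3 above).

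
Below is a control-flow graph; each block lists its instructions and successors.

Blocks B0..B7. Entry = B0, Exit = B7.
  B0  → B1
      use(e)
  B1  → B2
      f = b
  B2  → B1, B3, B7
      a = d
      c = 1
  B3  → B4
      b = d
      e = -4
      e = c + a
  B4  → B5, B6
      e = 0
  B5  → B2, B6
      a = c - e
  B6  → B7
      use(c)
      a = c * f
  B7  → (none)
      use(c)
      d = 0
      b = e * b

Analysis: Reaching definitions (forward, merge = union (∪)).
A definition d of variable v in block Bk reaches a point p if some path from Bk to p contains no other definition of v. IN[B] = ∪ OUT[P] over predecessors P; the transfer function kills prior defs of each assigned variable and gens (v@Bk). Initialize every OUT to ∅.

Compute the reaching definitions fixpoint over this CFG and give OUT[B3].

Answer: {a@B2, b@B3, c@B2, e@B3, f@B1}

Working:
Per-block solution:
  B0:   IN={}   OUT={}
  B1:   IN={a@B2, b@B3, c@B2, e@B4, f@B1}   OUT={a@B2, b@B3, c@B2, e@B4, f@B1}
  B2:   IN={a@B2, a@B5, b@B3, c@B2, e@B4, f@B1}   OUT={a@B2, b@B3, c@B2, e@B4, f@B1}
  B3:   IN={a@B2, b@B3, c@B2, e@B4, f@B1}   OUT={a@B2, b@B3, c@B2, e@B3, f@B1}
  B4:   IN={a@B2, b@B3, c@B2, e@B3, f@B1}   OUT={a@B2, b@B3, c@B2, e@B4, f@B1}
  B5:   IN={a@B2, b@B3, c@B2, e@B4, f@B1}   OUT={a@B5, b@B3, c@B2, e@B4, f@B1}
  B6:   IN={a@B2, a@B5, b@B3, c@B2, e@B4, f@B1}   OUT={a@B6, b@B3, c@B2, e@B4, f@B1}
  B7:   IN={a@B2, a@B6, b@B3, c@B2, e@B4, f@B1}   OUT={a@B2, a@B6, b@B7, c@B2, d@B7, e@B4, f@B1}

Merge at B3: IN[B3] = OUT[B2] = {a@B2, b@B3, c@B2, e@B4, f@B1}
Applying B3's transfer function to that IN value gives OUT[B3] (row B3 above).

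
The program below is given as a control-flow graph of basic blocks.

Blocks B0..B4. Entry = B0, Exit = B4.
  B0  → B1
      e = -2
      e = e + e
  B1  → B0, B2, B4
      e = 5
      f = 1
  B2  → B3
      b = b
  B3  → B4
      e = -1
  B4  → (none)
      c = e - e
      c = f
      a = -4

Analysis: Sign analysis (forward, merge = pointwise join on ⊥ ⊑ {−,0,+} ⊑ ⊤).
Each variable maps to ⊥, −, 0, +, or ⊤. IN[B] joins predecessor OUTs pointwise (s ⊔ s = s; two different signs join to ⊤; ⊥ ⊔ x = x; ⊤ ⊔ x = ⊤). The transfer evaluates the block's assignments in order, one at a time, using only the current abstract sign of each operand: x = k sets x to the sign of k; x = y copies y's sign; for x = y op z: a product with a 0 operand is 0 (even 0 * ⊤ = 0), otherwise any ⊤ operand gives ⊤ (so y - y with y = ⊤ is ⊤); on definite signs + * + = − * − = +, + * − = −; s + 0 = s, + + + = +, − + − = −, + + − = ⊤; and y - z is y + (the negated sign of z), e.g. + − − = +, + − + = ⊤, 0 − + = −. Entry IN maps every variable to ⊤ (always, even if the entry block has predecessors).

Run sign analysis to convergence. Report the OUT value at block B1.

Fixpoint table:
  B0:   IN=(all ⊤)   OUT={e:-; rest ⊤}
  B1:   IN={e:-; rest ⊤}   OUT={e:+, f:+; rest ⊤}
  B2:   IN={e:+, f:+; rest ⊤}   OUT={e:+, f:+; rest ⊤}
  B3:   IN={e:+, f:+; rest ⊤}   OUT={e:-, f:+; rest ⊤}
  B4:   IN={f:+; rest ⊤}   OUT={a:-, c:+, f:+; rest ⊤}

Merge at B1: IN[B1] = OUT[B0] = {a: ⊤, b: ⊤, c: ⊤, d: ⊤, e: -, f: ⊤}
Applying B1's transfer function to that IN value gives OUT[B1] (row B1 above).

Answer: {a: ⊤, b: ⊤, c: ⊤, d: ⊤, e: +, f: +}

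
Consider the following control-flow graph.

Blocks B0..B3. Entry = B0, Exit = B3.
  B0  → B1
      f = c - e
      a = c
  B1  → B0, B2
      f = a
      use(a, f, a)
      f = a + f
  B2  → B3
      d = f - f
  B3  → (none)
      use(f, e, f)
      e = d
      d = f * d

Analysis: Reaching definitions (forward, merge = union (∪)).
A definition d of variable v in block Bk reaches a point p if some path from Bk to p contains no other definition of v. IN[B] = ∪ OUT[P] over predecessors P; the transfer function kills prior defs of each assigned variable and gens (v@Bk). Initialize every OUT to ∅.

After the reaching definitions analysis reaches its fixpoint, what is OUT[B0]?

Answer: {a@B0, f@B0}

Working:
Fixpoint table:
  B0: | IN={a@B0, f@B1} | OUT={a@B0, f@B0}
  B1: | IN={a@B0, f@B0} | OUT={a@B0, f@B1}
  B2: | IN={a@B0, f@B1} | OUT={a@B0, d@B2, f@B1}
  B3: | IN={a@B0, d@B2, f@B1} | OUT={a@B0, d@B3, e@B3, f@B1}

Merge at B0 (entry node, so the boundary value {} is joined with the incoming edge(s)): IN[B0] = {} ⊔ OUT[B1] = {a@B0, f@B1}
Applying B0's transfer function to that IN value gives OUT[B0] (row B0 above).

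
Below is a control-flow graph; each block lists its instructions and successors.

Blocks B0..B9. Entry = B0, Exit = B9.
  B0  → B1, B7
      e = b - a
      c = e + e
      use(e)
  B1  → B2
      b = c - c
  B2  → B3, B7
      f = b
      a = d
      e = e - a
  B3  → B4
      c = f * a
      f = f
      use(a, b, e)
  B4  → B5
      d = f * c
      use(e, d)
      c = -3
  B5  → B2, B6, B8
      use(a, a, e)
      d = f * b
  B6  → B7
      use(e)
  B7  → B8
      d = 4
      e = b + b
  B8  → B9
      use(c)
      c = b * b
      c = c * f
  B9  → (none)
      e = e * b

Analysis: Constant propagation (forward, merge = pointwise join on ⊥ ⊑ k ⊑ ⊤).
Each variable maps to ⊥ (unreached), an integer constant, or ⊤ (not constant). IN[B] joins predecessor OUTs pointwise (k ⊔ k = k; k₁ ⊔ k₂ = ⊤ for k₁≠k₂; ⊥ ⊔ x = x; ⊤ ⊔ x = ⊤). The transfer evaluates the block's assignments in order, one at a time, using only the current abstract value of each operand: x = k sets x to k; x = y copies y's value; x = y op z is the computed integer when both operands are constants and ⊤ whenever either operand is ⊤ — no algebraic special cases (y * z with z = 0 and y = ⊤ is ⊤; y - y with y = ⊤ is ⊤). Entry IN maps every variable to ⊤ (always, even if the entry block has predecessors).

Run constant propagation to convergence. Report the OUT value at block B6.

Per-block solution:
  B0:   IN=(all ⊤)   OUT=(all ⊤)
  B1:   IN=(all ⊤)   OUT=(all ⊤)
  B2:   IN=(all ⊤)   OUT=(all ⊤)
  B3:   IN=(all ⊤)   OUT=(all ⊤)
  B4:   IN=(all ⊤)   OUT={c:-3; rest ⊤}
  B5:   IN={c:-3; rest ⊤}   OUT={c:-3; rest ⊤}
  B6:   IN={c:-3; rest ⊤}   OUT={c:-3; rest ⊤}
  B7:   IN=(all ⊤)   OUT={d:4; rest ⊤}
  B8:   IN=(all ⊤)   OUT=(all ⊤)
  B9:   IN=(all ⊤)   OUT=(all ⊤)

Merge at B6: IN[B6] = OUT[B5] = {a: ⊤, b: ⊤, c: -3, d: ⊤, e: ⊤, f: ⊤}
Applying B6's transfer function to that IN value gives OUT[B6] (row B6 above).

Answer: {a: ⊤, b: ⊤, c: -3, d: ⊤, e: ⊤, f: ⊤}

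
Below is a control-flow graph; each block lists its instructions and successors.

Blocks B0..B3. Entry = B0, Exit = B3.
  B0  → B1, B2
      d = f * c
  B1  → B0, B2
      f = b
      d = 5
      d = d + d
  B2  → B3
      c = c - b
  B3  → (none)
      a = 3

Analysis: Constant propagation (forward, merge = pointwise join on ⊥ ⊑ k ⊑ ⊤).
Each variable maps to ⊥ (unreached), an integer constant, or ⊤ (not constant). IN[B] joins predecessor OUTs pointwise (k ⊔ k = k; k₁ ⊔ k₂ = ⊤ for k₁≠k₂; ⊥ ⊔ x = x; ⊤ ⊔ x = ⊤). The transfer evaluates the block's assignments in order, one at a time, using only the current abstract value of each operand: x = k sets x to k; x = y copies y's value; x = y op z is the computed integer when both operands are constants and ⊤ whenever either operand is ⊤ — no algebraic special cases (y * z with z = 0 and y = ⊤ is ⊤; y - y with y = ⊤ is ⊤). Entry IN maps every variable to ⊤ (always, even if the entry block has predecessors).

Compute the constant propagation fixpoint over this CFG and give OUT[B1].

Answer: {a: ⊤, b: ⊤, c: ⊤, d: 10, e: ⊤, f: ⊤}

Derivation:
Fixpoint table:
  B0:   IN=(all ⊤)   OUT=(all ⊤)
  B1:   IN=(all ⊤)   OUT={d:10; rest ⊤}
  B2:   IN=(all ⊤)   OUT=(all ⊤)
  B3:   IN=(all ⊤)   OUT={a:3; rest ⊤}

Merge at B1: IN[B1] = OUT[B0] = {a: ⊤, b: ⊤, c: ⊤, d: ⊤, e: ⊤, f: ⊤}
Applying B1's transfer function to that IN value gives OUT[B1] (row B1 above).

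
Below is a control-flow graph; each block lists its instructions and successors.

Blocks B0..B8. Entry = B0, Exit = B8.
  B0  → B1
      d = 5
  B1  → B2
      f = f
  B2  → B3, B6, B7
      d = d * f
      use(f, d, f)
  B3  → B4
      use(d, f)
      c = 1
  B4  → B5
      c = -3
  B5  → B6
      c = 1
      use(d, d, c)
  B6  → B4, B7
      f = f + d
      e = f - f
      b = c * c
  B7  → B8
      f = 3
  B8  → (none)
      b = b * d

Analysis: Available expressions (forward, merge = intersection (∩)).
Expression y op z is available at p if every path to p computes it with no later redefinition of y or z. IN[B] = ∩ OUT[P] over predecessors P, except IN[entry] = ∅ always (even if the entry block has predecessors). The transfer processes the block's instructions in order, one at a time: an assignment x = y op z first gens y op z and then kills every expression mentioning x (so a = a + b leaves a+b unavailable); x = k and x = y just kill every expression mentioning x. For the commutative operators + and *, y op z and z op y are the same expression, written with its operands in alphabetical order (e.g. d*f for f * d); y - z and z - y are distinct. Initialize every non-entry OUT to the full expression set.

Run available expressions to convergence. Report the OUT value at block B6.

Answer: {c*c, f-f}

Trace:
Converged values:
  B0:   IN={}   OUT={}
  B1:   IN={}   OUT={}
  B2:   IN={}   OUT={}
  B3:   IN={}   OUT={}
  B4:   IN={}   OUT={}
  B5:   IN={}   OUT={}
  B6:   IN={}   OUT={c*c, f-f}
  B7:   IN={}   OUT={}
  B8:   IN={}   OUT={}

Merge at B6: IN[B6] = OUT[B2] ∩ OUT[B5] = {}
Applying B6's transfer function to that IN value gives OUT[B6] (row B6 above).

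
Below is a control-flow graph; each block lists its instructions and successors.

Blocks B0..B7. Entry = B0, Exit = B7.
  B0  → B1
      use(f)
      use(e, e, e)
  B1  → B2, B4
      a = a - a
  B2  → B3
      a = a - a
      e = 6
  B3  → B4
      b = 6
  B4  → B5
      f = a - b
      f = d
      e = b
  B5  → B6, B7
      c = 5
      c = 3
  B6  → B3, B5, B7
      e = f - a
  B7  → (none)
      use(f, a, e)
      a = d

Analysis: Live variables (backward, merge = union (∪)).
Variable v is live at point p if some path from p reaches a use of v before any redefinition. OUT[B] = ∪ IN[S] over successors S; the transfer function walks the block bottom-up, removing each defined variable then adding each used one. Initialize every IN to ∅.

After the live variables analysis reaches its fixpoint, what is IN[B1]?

Answer: {a, b, d}

Trace:
Per-block solution:
  B0:   IN={a, b, d, e, f}   OUT={a, b, d}
  B1:   IN={a, b, d}   OUT={a, b, d}
  B2:   IN={a, d}   OUT={a, d}
  B3:   IN={a, d}   OUT={a, b, d}
  B4:   IN={a, b, d}   OUT={a, d, e, f}
  B5:   IN={a, d, e, f}   OUT={a, d, e, f}
  B6:   IN={a, d, f}   OUT={a, d, e, f}
  B7:   IN={a, d, e, f}   OUT={}

Merge at B1: OUT[B1] = IN[B2] ⊔ IN[B4] = {a, b, d}
Applying B1's transfer function to that OUT value gives IN[B1] (row B1 above).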